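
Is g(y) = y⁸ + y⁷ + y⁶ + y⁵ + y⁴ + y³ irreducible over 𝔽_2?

Check for roots in 𝔽_2: g(0) = 0 → root; g(1) = 0 → root.
g(0) = 0, so (y) divides g(y); g is reducible.

No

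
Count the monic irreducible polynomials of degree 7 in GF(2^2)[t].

2340

x^(4^7) − x is the product of all monic irreducibles of degree dividing 7; Möbius inversion gives N = (1/7) Σ μ(7/d)·4^d.
Divisors of 7: 1, 7; μ(7/d) for each: -1, 1.
Σ = − 4^1 + 4^7 = 16380.
N = 16380/7 = 2340.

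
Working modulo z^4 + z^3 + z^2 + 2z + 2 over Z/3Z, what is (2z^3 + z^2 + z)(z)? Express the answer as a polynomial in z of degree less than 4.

Multiply in Z/3Z[z]: (2z^3 + z^2 + z)·(z) = 2z^4 + z^3 + z^2.
Reduce using z^4 ≡ 2z^3 + 2z^2 + z + 1 (mod z^4 + z^3 + z^2 + 2z + 2).
Reduced: 2z^3 + 2z^2 + 2z + 2.

2z^3 + 2z^2 + 2z + 2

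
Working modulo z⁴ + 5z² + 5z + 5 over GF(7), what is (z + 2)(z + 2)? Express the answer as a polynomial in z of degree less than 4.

Multiply in GF(7)[z]: (z + 2)·(z + 2) = z² + 4z + 4.
Reduced: z² + 4z + 4.

z^2 + 4z + 4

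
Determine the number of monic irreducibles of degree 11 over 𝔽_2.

x^(2^11) − x is the product of all monic irreducibles of degree dividing 11; Möbius inversion gives N = (1/11) Σ μ(11/d)·2^d.
Divisors of 11: 1, 11; μ(11/d) for each: -1, 1.
Σ = − 2^1 + 2^11 = 2046.
N = 2046/11 = 186.

186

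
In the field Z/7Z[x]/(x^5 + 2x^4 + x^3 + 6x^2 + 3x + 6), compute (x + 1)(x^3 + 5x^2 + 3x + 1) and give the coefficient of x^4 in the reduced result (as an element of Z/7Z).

Multiply in Z/7Z[x]: (x + 1)·(x^3 + 5x^2 + 3x + 1) = x^4 + 6x^3 + x^2 + 4x + 1.
Reduced: x^4 + 6x^3 + x^2 + 4x + 1.

1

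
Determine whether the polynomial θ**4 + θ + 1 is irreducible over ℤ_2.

Write h(θ) = θ**4 + θ + 1.
Check for roots in ℤ_2: h(0) = 1; h(1) = 1.
No roots, so no linear factors.
Monic irreducibles of degree 2 over GF(2): θ**2 + θ + 1.
None of them divide h (all give nonzero remainder).
No irreducible factor of degree ≤ 2 exists, so h is irreducible over GF(2).

Yes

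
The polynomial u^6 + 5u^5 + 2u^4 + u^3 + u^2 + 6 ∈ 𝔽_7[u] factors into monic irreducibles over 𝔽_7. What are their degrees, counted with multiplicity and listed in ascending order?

Write f(u) = u^6 + 5u^5 + 2u^4 + u^3 + u^2 + 6.
Linear factors from roots: (u + 3).
Complete factorization: f(u) = (u + 3)·(u^2 + 5u + 3)·(u^3 + 4u^2 + u + 3).
Factor degrees with multiplicity: 1 + 2 + 3 = 6.

1, 2, 3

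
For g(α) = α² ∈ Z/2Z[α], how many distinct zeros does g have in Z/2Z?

Evaluate at each of the 2 elements of Z/2Z:
g(0) = 0 → root; g(1) = 1.
Roots: {0}.

1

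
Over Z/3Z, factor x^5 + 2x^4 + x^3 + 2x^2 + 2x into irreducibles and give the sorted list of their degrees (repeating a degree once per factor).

Write g(x) = x^5 + 2x^4 + x^3 + 2x^2 + 2x.
Roots in Z/3Z: g(0) = 0 → root; g(1) = 2; g(2) = 0 → root.
Linear factors from roots: (x), (x + 1).
Complete factorization: g(x) = (x)·(x + 1)·(x^3 + x^2 + 2).
Factor degrees with multiplicity: 1 + 1 + 3 = 5.

1, 1, 3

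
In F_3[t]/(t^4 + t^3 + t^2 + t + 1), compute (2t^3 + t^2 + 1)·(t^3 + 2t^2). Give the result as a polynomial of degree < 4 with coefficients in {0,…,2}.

2t^3

Multiply in F_3[t]: (2t^3 + t^2 + 1)·(t^3 + 2t^2) = 2t^6 + 2t^5 + 2t^4 + t^3 + 2t^2.
Reduce using t^4 ≡ 2t^3 + 2t^2 + 2t + 2 (mod t^4 + t^3 + t^2 + t + 1).
Reduced: 2t^3.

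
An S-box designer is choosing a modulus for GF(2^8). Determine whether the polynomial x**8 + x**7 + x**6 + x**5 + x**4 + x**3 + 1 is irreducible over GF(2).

Yes

Write h(x) = x**8 + x**7 + x**6 + x**5 + x**4 + x**3 + 1.
Check for roots in GF(2): h(0) = 1; h(1) = 1.
No roots, so no linear factors.
Monic irreducibles of degree 2 over GF(2): x**2 + x + 1.
None of them divide h (all give nonzero remainder).
Monic irreducibles of degree 3 over GF(2): x**3 + x + 1, x**3 + x**2 + 1.
None of them divide h (all give nonzero remainder).
Monic irreducibles of degree 4 over GF(2): x**4 + x + 1, x**4 + x**3 + 1, x**4 + x**3 + x**2 + x + 1.
None of them divide h (all give nonzero remainder).
No irreducible factor of degree ≤ 4 exists, so h is irreducible over GF(2).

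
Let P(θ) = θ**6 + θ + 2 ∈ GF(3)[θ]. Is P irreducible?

Yes

Check for roots in GF(3): P(0) = 2; P(1) = 1; P(2) = 2.
No roots, so no linear factors.
Monic irreducibles of degree 2 over GF(3): θ**2 + 1, θ**2 + θ + 2, θ**2 + 2θ + 2.
None of them divide P (all give nonzero remainder).
Degree-3 irreducible divisors: test the 8 monic irreducibles of degree 3 over GF(3).
None of them divide P (all give nonzero remainder).
No irreducible factor of degree ≤ 3 exists, so P is irreducible over GF(3).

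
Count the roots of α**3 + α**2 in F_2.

Write g(α) = α**3 + α**2.
Evaluate at each of the 2 elements of F_2:
g(0) = 0 → root; g(1) = 0 → root.
Roots: {0, 1}.

2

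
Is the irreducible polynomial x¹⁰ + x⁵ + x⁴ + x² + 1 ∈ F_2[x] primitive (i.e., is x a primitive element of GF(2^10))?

No

Write f(x) = x¹⁰ + x⁵ + x⁴ + x² + 1.
|GF(2^10)^×| = 2^10 − 1 = 1023. Prime factorization: 1023 = 3·11·31.
f is primitive ⇔ x has order 1023 in GF(2)[x]/(f), i.e. x^(1023/q) ≠ 1 for each prime q | 1023.
x^(341) mod f = x⁵ + x².
x^(93) mod f = 1
x^(33) mod f = x⁷ + x⁴ + x².
Since x^(93) = 1, the order of x divides 93 < 1023; not primitive.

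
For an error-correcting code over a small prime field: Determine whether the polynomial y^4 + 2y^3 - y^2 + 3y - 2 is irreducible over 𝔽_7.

No

Write m(y) = y^4 + 2y^3 - y^2 + 3y - 2.
Check for roots in 𝔽_7: m(0) = 5; m(1) = 3; m(2) = 4; m(3) = 0 → root; m(4) = 0 → root; m(5) = 2; m(6) = 0 → root.
m(3) = 0, so (y − 3) divides m(y); m is reducible.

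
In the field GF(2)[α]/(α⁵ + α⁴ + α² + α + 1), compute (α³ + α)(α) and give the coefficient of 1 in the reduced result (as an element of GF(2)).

0

Multiply in GF(2)[α]: (α³ + α)·(α) = α⁴ + α².
Reduced: α⁴ + α².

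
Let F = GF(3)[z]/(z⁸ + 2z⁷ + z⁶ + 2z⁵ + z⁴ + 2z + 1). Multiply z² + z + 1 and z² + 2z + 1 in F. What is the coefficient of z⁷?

0

Multiply in GF(3)[z]: (z² + z + 1)·(z² + 2z + 1) = z⁴ + z² + 1.
Reduced: z⁴ + z² + 1.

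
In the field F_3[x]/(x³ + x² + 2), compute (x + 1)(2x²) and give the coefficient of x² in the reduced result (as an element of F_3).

0

Multiply in F_3[x]: (x + 1)·(2x²) = 2x³ + 2x².
Reduce using x³ ≡ 2x² + 1 (mod x³ + x² + 2).
Reduced: 2.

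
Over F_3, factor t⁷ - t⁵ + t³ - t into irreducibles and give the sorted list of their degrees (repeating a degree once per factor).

Write h(t) = t⁷ - t⁵ + t³ - t.
Roots in F_3: h(0) = 0 → root; h(1) = 0 → root; h(2) = 0 → root.
Linear factors from roots: (t), (t - 1), (t + 1).
Complete factorization: h(t) = (t)·(t + 1)·(t - 1)·(t² + t - 1)·(t² - t - 1).
Factor degrees with multiplicity: 1 + 1 + 1 + 2 + 2 = 7.

1, 1, 1, 2, 2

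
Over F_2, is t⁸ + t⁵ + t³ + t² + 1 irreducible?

Yes

Write f(t) = t⁸ + t⁵ + t³ + t² + 1.
Check for roots in F_2: f(0) = 1; f(1) = 1.
No roots, so no linear factors.
Monic irreducibles of degree 2 over GF(2): t² + t + 1.
None of them divide f (all give nonzero remainder).
Monic irreducibles of degree 3 over GF(2): t³ + t + 1, t³ + t² + 1.
None of them divide f (all give nonzero remainder).
Monic irreducibles of degree 4 over GF(2): t⁴ + t + 1, t⁴ + t³ + 1, t⁴ + t³ + t² + t + 1.
None of them divide f (all give nonzero remainder).
No irreducible factor of degree ≤ 4 exists, so f is irreducible over GF(2).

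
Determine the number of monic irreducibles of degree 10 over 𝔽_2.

99

x^(2^10) − x is the product of all monic irreducibles of degree dividing 10; Möbius inversion gives N = (1/10) Σ μ(10/d)·2^d.
Divisors of 10: 1, 2, 5, 10; μ(10/d) for each: 1, -1, -1, 1.
Σ = 2^1 − 2^2 − 2^5 + 2^10 = 990.
N = 990/10 = 99.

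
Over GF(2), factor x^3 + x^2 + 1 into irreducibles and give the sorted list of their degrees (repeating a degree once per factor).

Write f(x) = x^3 + x^2 + 1.
Roots in GF(2): f(0) = 1; f(1) = 1.
Complete factorization: f(x) = (x^3 + x^2 + 1).
Factor degrees with multiplicity: 3 = 3.

3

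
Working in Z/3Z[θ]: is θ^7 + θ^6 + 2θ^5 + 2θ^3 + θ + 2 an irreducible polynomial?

No

Write f(θ) = θ^7 + θ^6 + 2θ^5 + 2θ^3 + θ + 2.
Check for roots in Z/3Z: f(0) = 2; f(1) = 0 → root; f(2) = 0 → root.
f(1) = 0, so (θ − 1) divides f(θ); f is reducible.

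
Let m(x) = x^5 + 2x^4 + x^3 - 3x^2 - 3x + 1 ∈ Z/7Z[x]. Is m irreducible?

Yes

Check for roots in Z/7Z: m(0) = 1; m(1) = 6; m(2) = 6; m(3) = 5; m(4) = 1; m(5) = 1; m(6) = 1.
No roots, so no linear factors.
Degree-2 irreducible divisors: test the 21 monic irreducibles of degree 2 over GF(7).
None of them divide m (all give nonzero remainder).
No irreducible factor of degree ≤ 2 exists, so m is irreducible over GF(7).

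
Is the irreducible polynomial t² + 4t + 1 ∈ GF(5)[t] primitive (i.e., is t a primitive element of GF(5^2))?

No

Write f(t) = t² + 4t + 1.
|GF(5^2)^×| = 5^2 − 1 = 24. Prime factorization: 24 = 2^3·3.
f is primitive ⇔ t has order 24 in GF(5)[t]/(f), i.e. t^(24/q) ≠ 1 for each prime q | 24.
t^(12) mod f = 1
t^(8) mod f = t + 4.
Since t^(12) = 1, the order of t divides 12 < 24; not primitive.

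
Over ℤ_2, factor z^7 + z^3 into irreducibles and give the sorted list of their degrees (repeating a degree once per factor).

Write g(z) = z^7 + z^3.
Roots in ℤ_2: g(0) = 0 → root; g(1) = 0 → root.
Linear factors from roots: (z), (z + 1).
Complete factorization: g(z) = (z)^3·(z + 1)^4.
Factor degrees with multiplicity: 1 + 1 + 1 + 1 + 1 + 1 + 1 = 7.

1, 1, 1, 1, 1, 1, 1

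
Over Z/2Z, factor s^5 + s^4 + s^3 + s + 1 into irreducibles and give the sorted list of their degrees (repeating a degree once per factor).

5

Write g(s) = s^5 + s^4 + s^3 + s + 1.
Roots in Z/2Z: g(0) = 1; g(1) = 1.
Complete factorization: g(s) = (s^5 + s^4 + s^3 + s + 1).
Factor degrees with multiplicity: 5 = 5.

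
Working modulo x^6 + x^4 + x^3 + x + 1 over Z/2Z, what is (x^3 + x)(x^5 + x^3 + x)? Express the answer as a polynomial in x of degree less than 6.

Multiply in Z/2Z[x]: (x^3 + x)·(x^5 + x^3 + x) = x^8 + x^2.
Reduce using x^6 ≡ x^4 + x^3 + x + 1 (mod x^6 + x^4 + x^3 + x + 1).
Reduced: x^5 + x^4 + x + 1.

x^5 + x^4 + x + 1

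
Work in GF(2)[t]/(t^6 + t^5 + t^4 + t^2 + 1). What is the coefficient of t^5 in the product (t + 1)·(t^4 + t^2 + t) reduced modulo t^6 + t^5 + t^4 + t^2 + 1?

Multiply in GF(2)[t]: (t + 1)·(t^4 + t^2 + t) = t^5 + t^4 + t^3 + t.
Reduced: t^5 + t^4 + t^3 + t.

1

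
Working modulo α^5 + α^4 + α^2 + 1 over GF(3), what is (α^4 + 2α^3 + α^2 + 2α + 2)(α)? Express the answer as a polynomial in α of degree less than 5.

α^4 + α^3 + α^2 + 2α + 2

Multiply in GF(3)[α]: (α^4 + 2α^3 + α^2 + 2α + 2)·(α) = α^5 + 2α^4 + α^3 + 2α^2 + 2α.
Reduce using α^5 ≡ 2α^4 + 2α^2 + 2 (mod α^5 + α^4 + α^2 + 1).
Reduced: α^4 + α^3 + α^2 + 2α + 2.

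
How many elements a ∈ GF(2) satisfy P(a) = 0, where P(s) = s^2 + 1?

1

Evaluate at each of the 2 elements of GF(2):
P(0) = 1; P(1) = 0 → root.
Roots: {1}.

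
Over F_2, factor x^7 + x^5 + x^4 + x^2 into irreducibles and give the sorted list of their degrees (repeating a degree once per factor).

1, 1, 1, 1, 1, 2

Write g(x) = x^7 + x^5 + x^4 + x^2.
Roots in F_2: g(0) = 0 → root; g(1) = 0 → root.
Linear factors from roots: (x), (x + 1).
Complete factorization: g(x) = (x)^2·(x + 1)^3·(x^2 + x + 1).
Factor degrees with multiplicity: 1 + 1 + 1 + 1 + 1 + 2 = 7.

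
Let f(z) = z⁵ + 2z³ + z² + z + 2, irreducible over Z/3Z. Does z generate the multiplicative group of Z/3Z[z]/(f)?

No

|GF(3^5)^×| = 3^5 − 1 = 242. Prime factorization: 242 = 2·11^2.
f is primitive ⇔ z has order 242 in GF(3)[z]/(f), i.e. z^(242/q) ≠ 1 for each prime q | 242.
z^(121) mod f = 1
z^(22) mod f = 2z³ + z².
Since z^(121) = 1, the order of z divides 121 < 242; not primitive.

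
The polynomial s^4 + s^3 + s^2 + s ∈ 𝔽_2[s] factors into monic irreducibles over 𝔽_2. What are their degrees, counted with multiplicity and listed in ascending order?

1, 1, 1, 1

Write g(s) = s^4 + s^3 + s^2 + s.
Roots in 𝔽_2: g(0) = 0 → root; g(1) = 0 → root.
Linear factors from roots: (s), (s + 1).
Complete factorization: g(s) = (s)·(s + 1)^3.
Factor degrees with multiplicity: 1 + 1 + 1 + 1 = 4.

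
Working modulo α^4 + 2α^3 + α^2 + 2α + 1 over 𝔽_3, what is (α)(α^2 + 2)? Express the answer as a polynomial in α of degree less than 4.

Multiply in 𝔽_3[α]: (α)·(α^2 + 2) = α^3 + 2α.
Reduced: α^3 + 2α.

α^3 + 2α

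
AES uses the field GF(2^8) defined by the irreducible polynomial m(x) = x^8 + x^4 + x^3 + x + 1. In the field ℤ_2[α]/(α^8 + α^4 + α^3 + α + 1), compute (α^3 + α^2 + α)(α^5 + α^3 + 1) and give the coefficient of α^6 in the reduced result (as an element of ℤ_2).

Multiply in ℤ_2[α]: (α^3 + α^2 + α)·(α^5 + α^3 + 1) = α^8 + α^7 + α^5 + α^4 + α^3 + α^2 + α.
Reduce using α^8 ≡ α^4 + α^3 + α + 1 (mod α^8 + α^4 + α^3 + α + 1).
Reduced: α^7 + α^5 + α^2 + 1.

0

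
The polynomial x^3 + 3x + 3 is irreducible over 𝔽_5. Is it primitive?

Write f(x) = x^3 + 3x + 3.
|GF(5^3)^×| = 5^3 − 1 = 124. Prime factorization: 124 = 2^2·31.
f is primitive ⇔ x has order 124 in GF(5)[x]/(f), i.e. x^(124/q) ≠ 1 for each prime q | 124.
x^(62) mod f = 4.
x^(4) mod f = 2x^2 + 2x.
None equal 1, so x has full order 124; f is primitive.

Yes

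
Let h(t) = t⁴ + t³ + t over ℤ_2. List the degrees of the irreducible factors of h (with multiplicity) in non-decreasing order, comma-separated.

Roots in ℤ_2: h(0) = 0 → root; h(1) = 1.
Linear factors from roots: (t).
Complete factorization: h(t) = (t)·(t³ + t² + 1).
Factor degrees with multiplicity: 1 + 3 = 4.

1, 3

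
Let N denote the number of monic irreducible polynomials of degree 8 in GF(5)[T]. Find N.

By the necklace-counting formula, N_5(8) = (1/8) Σ_{d|8} μ(8/d)·5^d.
Divisors of 8: 1, 2, 4, 8; μ(8/d) for each: 0, 0, -1, 1.
Σ = − 5^4 + 5^8 = 390000.
N = 390000/8 = 48750.

48750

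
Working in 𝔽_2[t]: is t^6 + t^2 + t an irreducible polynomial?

Write g(t) = t^6 + t^2 + t.
Check for roots in 𝔽_2: g(0) = 0 → root; g(1) = 1.
g(0) = 0, so (t) divides g(t); g is reducible.

No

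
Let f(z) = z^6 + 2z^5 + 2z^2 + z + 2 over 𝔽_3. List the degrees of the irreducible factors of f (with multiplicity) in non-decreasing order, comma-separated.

Roots in 𝔽_3: f(0) = 2; f(1) = 2; f(2) = 2.
Complete factorization: f(z) = (z^2 + 2z + 2)·(z^4 + z^2 + z + 1).
Factor degrees with multiplicity: 2 + 4 = 6.

2, 4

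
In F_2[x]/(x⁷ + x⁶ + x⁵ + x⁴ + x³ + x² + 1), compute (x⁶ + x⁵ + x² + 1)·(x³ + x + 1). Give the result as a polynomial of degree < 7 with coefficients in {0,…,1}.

x^6 + x^5 + x^4 + x + 1

Multiply in F_2[x]: (x⁶ + x⁵ + x² + 1)·(x³ + x + 1) = x⁹ + x⁸ + x⁷ + x² + x + 1.
Reduce using x⁷ ≡ x⁶ + x⁵ + x⁴ + x³ + x² + 1 (mod x⁷ + x⁶ + x⁵ + x⁴ + x³ + x² + 1).
Reduced: x⁶ + x⁵ + x⁴ + x + 1.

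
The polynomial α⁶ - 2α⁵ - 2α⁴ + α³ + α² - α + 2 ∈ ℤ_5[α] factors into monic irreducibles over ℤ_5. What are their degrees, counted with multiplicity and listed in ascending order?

Write h(α) = α⁶ - 2α⁵ - 2α⁴ + α³ + α² - α + 2.
Roots in ℤ_5: h(0) = 2; h(1) = 0 → root; h(2) = 0 → root; h(3) = 1; h(4) = 4.
Linear factors from roots: (α - 1), (α - 2).
Complete factorization: h(α) = (α - 2)·(α - 1)·(α⁴ + α³ - α² + α + 1).
Factor degrees with multiplicity: 1 + 1 + 4 = 6.

1, 1, 4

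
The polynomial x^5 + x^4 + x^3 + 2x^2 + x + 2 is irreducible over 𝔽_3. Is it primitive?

Write f(x) = x^5 + x^4 + x^3 + 2x^2 + x + 2.
|GF(3^5)^×| = 3^5 − 1 = 242. Prime factorization: 242 = 2·11^2.
f is primitive ⇔ x has order 242 in GF(3)[x]/(f), i.e. x^(242/q) ≠ 1 for each prime q | 242.
x^(121) mod f = 1
x^(22) mod f = 2x^4 + 2x^3 + 2.
Since x^(121) = 1, the order of x divides 121 < 242; not primitive.

No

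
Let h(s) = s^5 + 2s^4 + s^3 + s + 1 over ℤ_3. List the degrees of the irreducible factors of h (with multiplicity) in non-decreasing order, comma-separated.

1, 1, 3

Roots in ℤ_3: h(0) = 1; h(1) = 0 → root; h(2) = 0 → root.
Linear factors from roots: (s + 2), (s + 1).
Complete factorization: h(s) = (s + 1)·(s + 2)·(s^3 + 2s^2 + 2s + 2).
Factor degrees with multiplicity: 1 + 1 + 3 = 5.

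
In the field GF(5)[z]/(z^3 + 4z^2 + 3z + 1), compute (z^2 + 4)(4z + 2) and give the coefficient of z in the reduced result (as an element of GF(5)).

Multiply in GF(5)[z]: (z^2 + 4)·(4z + 2) = 4z^3 + 2z^2 + z + 3.
Reduce using z^3 ≡ z^2 + 2z + 4 (mod z^3 + 4z^2 + 3z + 1).
Reduced: z^2 + 4z + 4.

4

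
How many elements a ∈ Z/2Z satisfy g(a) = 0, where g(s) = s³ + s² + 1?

Evaluate at each of the 2 elements of Z/2Z:
g(0) = 1; g(1) = 1.
No element is a root.

0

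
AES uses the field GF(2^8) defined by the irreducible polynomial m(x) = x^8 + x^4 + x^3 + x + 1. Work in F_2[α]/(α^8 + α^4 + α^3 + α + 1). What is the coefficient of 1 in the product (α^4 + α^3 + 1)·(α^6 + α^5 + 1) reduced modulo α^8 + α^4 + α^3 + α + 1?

Multiply in F_2[α]: (α^4 + α^3 + 1)·(α^6 + α^5 + 1) = α^10 + α^8 + α^6 + α^5 + α^4 + α^3 + 1.
Reduce using α^8 ≡ α^4 + α^3 + α + 1 (mod α^8 + α^4 + α^3 + α + 1).
Reduced: α^3 + α^2 + α.

0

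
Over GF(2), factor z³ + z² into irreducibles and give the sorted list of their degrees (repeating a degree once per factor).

1, 1, 1

Write f(z) = z³ + z².
Roots in GF(2): f(0) = 0 → root; f(1) = 0 → root.
Linear factors from roots: (z), (z + 1).
Complete factorization: f(z) = (z + 1)·(z)^2.
Factor degrees with multiplicity: 1 + 1 + 1 = 3.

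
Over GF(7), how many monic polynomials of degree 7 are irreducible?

By the necklace-counting formula, N_7(7) = (1/7) Σ_{d|7} μ(7/d)·7^d.
Divisors of 7: 1, 7; μ(7/d) for each: -1, 1.
Σ = − 7^1 + 7^7 = 823536.
N = 823536/7 = 117648.

117648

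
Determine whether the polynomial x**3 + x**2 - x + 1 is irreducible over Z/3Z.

Yes

Write m(x) = x**3 + x**2 - x + 1.
Check for roots in Z/3Z: m(0) = 1; m(1) = 2; m(2) = 2.
No roots. A degree-3 polynomial over a field with no linear factor is irreducible.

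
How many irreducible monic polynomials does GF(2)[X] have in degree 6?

9

By the necklace-counting formula, N_2(6) = (1/6) Σ_{d|6} μ(6/d)·2^d.
Divisors of 6: 1, 2, 3, 6; μ(6/d) for each: 1, -1, -1, 1.
Σ = 2^1 − 2^2 − 2^3 + 2^6 = 54.
N = 54/6 = 9.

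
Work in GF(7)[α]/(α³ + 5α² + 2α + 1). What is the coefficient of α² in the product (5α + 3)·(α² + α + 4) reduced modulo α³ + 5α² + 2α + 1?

Multiply in GF(7)[α]: (5α + 3)·(α² + α + 4) = 5α³ + α² + 2α + 5.
Reduce using α³ ≡ 2α² + 5α + 6 (mod α³ + 5α² + 2α + 1).
Reduced: 4α² + 6α.

4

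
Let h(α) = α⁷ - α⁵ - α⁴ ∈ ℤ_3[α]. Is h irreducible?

No

Check for roots in ℤ_3: h(0) = 0 → root; h(1) = 2; h(2) = 2.
h(0) = 0, so (α) divides h(α); h is reducible.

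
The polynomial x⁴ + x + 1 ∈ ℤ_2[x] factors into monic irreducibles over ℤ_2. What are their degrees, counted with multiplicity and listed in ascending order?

Write h(x) = x⁴ + x + 1.
Roots in ℤ_2: h(0) = 1; h(1) = 1.
Complete factorization: h(x) = (x⁴ + x + 1).
Factor degrees with multiplicity: 4 = 4.

4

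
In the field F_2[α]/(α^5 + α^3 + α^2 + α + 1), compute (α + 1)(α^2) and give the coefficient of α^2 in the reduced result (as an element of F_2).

1

Multiply in F_2[α]: (α + 1)·(α^2) = α^3 + α^2.
Reduced: α^3 + α^2.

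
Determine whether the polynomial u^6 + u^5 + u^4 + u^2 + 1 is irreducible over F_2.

Yes

Write h(u) = u^6 + u^5 + u^4 + u^2 + 1.
Check for roots in F_2: h(0) = 1; h(1) = 1.
No roots, so no linear factors.
Monic irreducibles of degree 2 over GF(2): u^2 + u + 1.
None of them divide h (all give nonzero remainder).
Monic irreducibles of degree 3 over GF(2): u^3 + u + 1, u^3 + u^2 + 1.
None of them divide h (all give nonzero remainder).
No irreducible factor of degree ≤ 3 exists, so h is irreducible over GF(2).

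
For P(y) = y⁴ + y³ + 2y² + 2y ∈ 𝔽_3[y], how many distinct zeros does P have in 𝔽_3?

3

Evaluate at each of the 3 elements of 𝔽_3:
P(0) = 0 → root; P(1) = 0 → root; P(2) = 0 → root.
Roots: {0, 1, 2}.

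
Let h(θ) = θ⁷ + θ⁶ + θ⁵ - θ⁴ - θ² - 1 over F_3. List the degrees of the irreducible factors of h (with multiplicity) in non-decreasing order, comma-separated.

Roots in F_3: h(0) = 2; h(1) = 0 → root; h(2) = 2.
Linear factors from roots: (θ - 1).
Complete factorization: h(θ) = (θ - 1)^3·(θ⁴ + θ³ + θ² + 1).
Factor degrees with multiplicity: 1 + 1 + 1 + 4 = 7.

1, 1, 1, 4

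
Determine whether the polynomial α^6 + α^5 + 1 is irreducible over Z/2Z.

Yes

Write f(α) = α^6 + α^5 + 1.
Check for roots in Z/2Z: f(0) = 1; f(1) = 1.
No roots, so no linear factors.
Monic irreducibles of degree 2 over GF(2): α^2 + α + 1.
None of them divide f (all give nonzero remainder).
Monic irreducibles of degree 3 over GF(2): α^3 + α + 1, α^3 + α^2 + 1.
None of them divide f (all give nonzero remainder).
No irreducible factor of degree ≤ 3 exists, so f is irreducible over GF(2).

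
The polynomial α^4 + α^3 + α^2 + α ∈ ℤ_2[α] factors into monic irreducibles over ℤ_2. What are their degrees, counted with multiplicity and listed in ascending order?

Write h(α) = α^4 + α^3 + α^2 + α.
Roots in ℤ_2: h(0) = 0 → root; h(1) = 0 → root.
Linear factors from roots: (α), (α + 1).
Complete factorization: h(α) = (α)·(α + 1)^3.
Factor degrees with multiplicity: 1 + 1 + 1 + 1 = 4.

1, 1, 1, 1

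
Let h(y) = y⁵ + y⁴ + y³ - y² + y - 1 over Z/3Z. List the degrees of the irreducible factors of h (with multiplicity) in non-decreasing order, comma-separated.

Roots in Z/3Z: h(0) = 2; h(1) = 2; h(2) = 2.
Complete factorization: h(y) = (y⁵ + y⁴ + y³ - y² + y - 1).
Factor degrees with multiplicity: 5 = 5.

5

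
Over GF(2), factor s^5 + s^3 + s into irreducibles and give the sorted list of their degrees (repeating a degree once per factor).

1, 2, 2

Write g(s) = s^5 + s^3 + s.
Roots in GF(2): g(0) = 0 → root; g(1) = 1.
Linear factors from roots: (s).
Complete factorization: g(s) = (s)·(s^2 + s + 1)^2.
Factor degrees with multiplicity: 1 + 2 + 2 = 5.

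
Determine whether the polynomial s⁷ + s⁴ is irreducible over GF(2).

No

Write h(s) = s⁷ + s⁴.
Check for roots in GF(2): h(0) = 0 → root; h(1) = 0 → root.
h(0) = 0, so (s) divides h(s); h is reducible.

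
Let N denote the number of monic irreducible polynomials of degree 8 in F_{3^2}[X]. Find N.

By the necklace-counting formula, N_9(8) = (1/8) Σ_{d|8} μ(8/d)·9^d.
Divisors of 8: 1, 2, 4, 8; μ(8/d) for each: 0, 0, -1, 1.
Σ = − 9^4 + 9^8 = 43040160.
N = 43040160/8 = 5380020.

5380020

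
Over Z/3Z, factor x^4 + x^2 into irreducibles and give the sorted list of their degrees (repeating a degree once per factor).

1, 1, 2

Write g(x) = x^4 + x^2.
Roots in Z/3Z: g(0) = 0 → root; g(1) = 2; g(2) = 2.
Linear factors from roots: (x).
Complete factorization: g(x) = (x)^2·(x^2 + 1).
Factor degrees with multiplicity: 1 + 1 + 2 = 4.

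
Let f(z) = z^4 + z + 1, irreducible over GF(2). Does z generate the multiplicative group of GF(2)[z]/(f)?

Yes

|GF(2^4)^×| = 2^4 − 1 = 15. Prime factorization: 15 = 3·5.
f is primitive ⇔ z has order 15 in GF(2)[z]/(f), i.e. z^(15/q) ≠ 1 for each prime q | 15.
z^(5) mod f = z^2 + z.
z^(3) mod f = z^3.
None equal 1, so z has full order 15; f is primitive.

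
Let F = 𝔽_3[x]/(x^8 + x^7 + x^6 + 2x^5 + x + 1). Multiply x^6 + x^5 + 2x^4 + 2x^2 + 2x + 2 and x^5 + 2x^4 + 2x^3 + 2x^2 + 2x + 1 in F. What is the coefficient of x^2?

Multiply in 𝔽_3[x]: (x^6 + x^5 + 2x^4 + 2x^2 + 2x + 2)·(x^5 + 2x^4 + 2x^3 + 2x^2 + 2x + 1) = x^11 + 2x^8 + x^7 + x^6 + 2x^4 + x^2 + 2.
Reduce using x^8 ≡ 2x^7 + 2x^6 + x^5 + 2x + 2 (mod x^8 + x^7 + x^6 + 2x^5 + x + 1).
Reduced: 2x^7 + x^5 + x^4 + 2x^2 + 2x + 1.

2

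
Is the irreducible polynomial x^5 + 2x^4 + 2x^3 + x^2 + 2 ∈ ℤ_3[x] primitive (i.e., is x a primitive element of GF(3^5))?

Write f(x) = x^5 + 2x^4 + 2x^3 + x^2 + 2.
|GF(3^5)^×| = 3^5 − 1 = 242. Prime factorization: 242 = 2·11^2.
f is primitive ⇔ x has order 242 in GF(3)[x]/(f), i.e. x^(242/q) ≠ 1 for each prime q | 242.
x^(121) mod f = 1
x^(22) mod f = x^4 + x + 1.
Since x^(121) = 1, the order of x divides 121 < 242; not primitive.

No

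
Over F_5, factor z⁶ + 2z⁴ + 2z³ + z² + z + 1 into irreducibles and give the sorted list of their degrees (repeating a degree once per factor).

6

Write h(z) = z⁶ + 2z⁴ + 2z³ + z² + z + 1.
Roots in F_5: h(0) = 1; h(1) = 3; h(2) = 4; h(3) = 3; h(4) = 2.
Complete factorization: h(z) = (z⁶ + 2z⁴ + 2z³ + z² + z + 1).
Factor degrees with multiplicity: 6 = 6.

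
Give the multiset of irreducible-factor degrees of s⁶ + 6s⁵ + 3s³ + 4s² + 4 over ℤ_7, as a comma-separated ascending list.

1, 1, 1, 3

Write h(s) = s⁶ + 6s⁵ + 3s³ + 4s² + 4.
Linear factors from roots: (s + 3), (s + 1).
Complete factorization: h(s) = (s + 1)·(s + 3)^2·(s³ + 6s² + 6s + 2).
Factor degrees with multiplicity: 1 + 1 + 1 + 3 = 6.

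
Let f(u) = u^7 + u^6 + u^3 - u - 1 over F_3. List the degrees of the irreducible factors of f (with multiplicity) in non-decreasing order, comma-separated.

Roots in F_3: f(0) = 2; f(1) = 1; f(2) = 2.
Complete factorization: f(u) = (u^7 + u^6 + u^3 - u - 1).
Factor degrees with multiplicity: 7 = 7.

7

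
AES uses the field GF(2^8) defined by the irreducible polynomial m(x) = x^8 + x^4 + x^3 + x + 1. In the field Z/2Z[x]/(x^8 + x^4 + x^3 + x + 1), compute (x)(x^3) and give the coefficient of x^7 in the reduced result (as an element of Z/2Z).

Multiply in Z/2Z[x]: (x)·(x^3) = x^4.
Reduced: x^4.

0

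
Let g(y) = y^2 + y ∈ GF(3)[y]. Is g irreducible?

Check for roots in GF(3): g(0) = 0 → root; g(1) = 2; g(2) = 0 → root.
g(0) = 0, so (y) divides g(y); g is reducible.

No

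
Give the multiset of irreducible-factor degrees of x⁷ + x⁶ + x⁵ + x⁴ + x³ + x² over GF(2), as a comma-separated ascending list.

Write h(x) = x⁷ + x⁶ + x⁵ + x⁴ + x³ + x².
Roots in GF(2): h(0) = 0 → root; h(1) = 0 → root.
Linear factors from roots: (x), (x + 1).
Complete factorization: h(x) = (x + 1)·(x)^2·(x² + x + 1)^2.
Factor degrees with multiplicity: 1 + 1 + 1 + 2 + 2 = 7.

1, 1, 1, 2, 2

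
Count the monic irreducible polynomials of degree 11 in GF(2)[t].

x^(2^11) − x is the product of all monic irreducibles of degree dividing 11; Möbius inversion gives N = (1/11) Σ μ(11/d)·2^d.
Divisors of 11: 1, 11; μ(11/d) for each: -1, 1.
Σ = − 2^1 + 2^11 = 2046.
N = 2046/11 = 186.

186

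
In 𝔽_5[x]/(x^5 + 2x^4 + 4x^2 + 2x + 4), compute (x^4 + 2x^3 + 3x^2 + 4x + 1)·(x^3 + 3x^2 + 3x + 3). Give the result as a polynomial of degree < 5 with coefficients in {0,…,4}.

x^4 + 4x^3 + x + 4

Multiply in 𝔽_5[x]: (x^4 + 2x^3 + 3x^2 + 4x + 1)·(x^3 + 3x^2 + 3x + 3) = x^7 + 2x^5 + 2x^4 + 3x^3 + 4x^2 + 3.
Reduce using x^5 ≡ 3x^4 + x^2 + 3x + 1 (mod x^5 + 2x^4 + 4x^2 + 2x + 4).
Reduced: x^4 + 4x^3 + x + 4.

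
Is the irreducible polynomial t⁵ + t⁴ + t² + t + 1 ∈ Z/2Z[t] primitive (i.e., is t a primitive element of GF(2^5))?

Write f(t) = t⁵ + t⁴ + t² + t + 1.
|GF(2^5)^×| = 2^5 − 1 = 31. Prime factorization: 31 = 31.
f is primitive ⇔ t has order 31 in GF(2)[t]/(f), i.e. t^(31/q) ≠ 1 for each prime q | 31.
t^(1) mod f = t.
None equal 1, so t has full order 31; f is primitive.

Yes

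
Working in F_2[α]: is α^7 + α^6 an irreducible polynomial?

No

Write h(α) = α^7 + α^6.
Check for roots in F_2: h(0) = 0 → root; h(1) = 0 → root.
h(0) = 0, so (α) divides h(α); h is reducible.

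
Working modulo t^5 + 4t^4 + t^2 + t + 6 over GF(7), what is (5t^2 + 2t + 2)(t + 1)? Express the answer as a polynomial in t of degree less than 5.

5t^3 + 4t + 2

Multiply in GF(7)[t]: (5t^2 + 2t + 2)·(t + 1) = 5t^3 + 4t + 2.
Reduced: 5t^3 + 4t + 2.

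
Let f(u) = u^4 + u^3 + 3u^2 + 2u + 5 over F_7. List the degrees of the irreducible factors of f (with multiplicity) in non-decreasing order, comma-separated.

Linear factors from roots: (u + 2).
Complete factorization: f(u) = (u + 2)·(u^3 + 6u^2 + 5u + 6).
Factor degrees with multiplicity: 1 + 3 = 4.

1, 3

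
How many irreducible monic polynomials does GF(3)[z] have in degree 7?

Gauss's count: N_{3}(7) = (1/7) Σ_{d|7} μ(7/d)·3^d.
Divisors of 7: 1, 7; μ(7/d) for each: -1, 1.
Σ = − 3^1 + 3^7 = 2184.
N = 2184/7 = 312.

312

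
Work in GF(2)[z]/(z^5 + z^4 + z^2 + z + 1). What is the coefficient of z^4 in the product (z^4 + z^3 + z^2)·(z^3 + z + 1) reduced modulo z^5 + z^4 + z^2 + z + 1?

1

Multiply in GF(2)[z]: (z^4 + z^3 + z^2)·(z^3 + z + 1) = z^7 + z^6 + z^2.
Reduce using z^5 ≡ z^4 + z^2 + z + 1 (mod z^5 + z^4 + z^2 + z + 1).
Reduced: z^4 + z^3.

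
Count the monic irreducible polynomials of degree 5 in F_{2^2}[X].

x^(4^5) − x is the product of all monic irreducibles of degree dividing 5; Möbius inversion gives N = (1/5) Σ μ(5/d)·4^d.
Divisors of 5: 1, 5; μ(5/d) for each: -1, 1.
Σ = − 4^1 + 4^5 = 1020.
N = 1020/5 = 204.

204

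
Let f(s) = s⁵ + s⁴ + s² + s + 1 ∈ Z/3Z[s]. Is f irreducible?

Check for roots in Z/3Z: f(0) = 1; f(1) = 2; f(2) = 1.
No roots, so no linear factors.
Monic irreducibles of degree 2 over GF(3): s² + 1, s² + s + 2, s² + 2s + 2.
None of them divide f (all give nonzero remainder).
No irreducible factor of degree ≤ 2 exists, so f is irreducible over GF(3).

Yes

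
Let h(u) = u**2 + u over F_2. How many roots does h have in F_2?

Evaluate at each of the 2 elements of F_2:
h(0) = 0 → root; h(1) = 0 → root.
Roots: {0, 1}.

2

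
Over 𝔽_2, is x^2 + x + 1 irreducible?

Write P(x) = x^2 + x + 1.
Check for roots in 𝔽_2: P(0) = 1; P(1) = 1.
No roots. A degree-2 polynomial over a field with no linear factor is irreducible.

Yes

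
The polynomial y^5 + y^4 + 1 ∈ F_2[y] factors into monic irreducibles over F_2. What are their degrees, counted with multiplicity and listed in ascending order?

2, 3

Write g(y) = y^5 + y^4 + 1.
Roots in F_2: g(0) = 1; g(1) = 1.
Complete factorization: g(y) = (y^2 + y + 1)·(y^3 + y + 1).
Factor degrees with multiplicity: 2 + 3 = 5.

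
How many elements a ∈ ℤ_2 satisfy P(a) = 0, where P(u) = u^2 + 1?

1

Evaluate at each of the 2 elements of ℤ_2:
P(0) = 1; P(1) = 0 → root.
Roots: {1}.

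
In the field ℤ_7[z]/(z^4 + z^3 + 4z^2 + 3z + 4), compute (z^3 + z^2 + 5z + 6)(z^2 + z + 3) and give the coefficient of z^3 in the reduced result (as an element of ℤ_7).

4

Multiply in ℤ_7[z]: (z^3 + z^2 + 5z + 6)·(z^2 + z + 3) = z^5 + 2z^4 + 2z^3 + 4.
Reduce using z^4 ≡ 6z^3 + 3z^2 + 4z + 3 (mod z^4 + z^3 + 4z^2 + 3z + 4).
Reduced: 4z^3.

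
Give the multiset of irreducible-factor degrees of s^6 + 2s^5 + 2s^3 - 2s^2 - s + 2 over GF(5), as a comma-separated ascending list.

1, 2, 3

Write h(s) = s^6 + 2s^5 + 2s^3 - 2s^2 - s + 2.
Roots in GF(5): h(0) = 2; h(1) = 4; h(2) = 1; h(3) = 0 → root; h(4) = 3.
Linear factors from roots: (s + 2).
Complete factorization: h(s) = (s + 2)·(s^2 - s + 1)·(s^3 + s^2 + 1).
Factor degrees with multiplicity: 1 + 2 + 3 = 6.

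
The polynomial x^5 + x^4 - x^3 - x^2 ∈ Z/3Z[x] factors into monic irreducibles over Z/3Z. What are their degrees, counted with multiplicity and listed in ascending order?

1, 1, 1, 1, 1

Write g(x) = x^5 + x^4 - x^3 - x^2.
Roots in Z/3Z: g(0) = 0 → root; g(1) = 0 → root; g(2) = 0 → root.
Linear factors from roots: (x), (x - 1), (x + 1).
Complete factorization: g(x) = (x - 1)·(x)^2·(x + 1)^2.
Factor degrees with multiplicity: 1 + 1 + 1 + 1 + 1 = 5.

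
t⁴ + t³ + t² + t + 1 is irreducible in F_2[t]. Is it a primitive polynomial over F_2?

No

Write f(t) = t⁴ + t³ + t² + t + 1.
|GF(2^4)^×| = 2^4 − 1 = 15. Prime factorization: 15 = 3·5.
f is primitive ⇔ t has order 15 in GF(2)[t]/(f), i.e. t^(15/q) ≠ 1 for each prime q | 15.
t^(5) mod f = 1
t^(3) mod f = t³.
Since t^(5) = 1, the order of t divides 5 < 15; not primitive.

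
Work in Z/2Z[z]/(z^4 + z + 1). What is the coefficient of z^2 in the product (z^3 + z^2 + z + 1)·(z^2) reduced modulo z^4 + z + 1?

Multiply in Z/2Z[z]: (z^3 + z^2 + z + 1)·(z^2) = z^5 + z^4 + z^3 + z^2.
Reduce using z^4 ≡ z + 1 (mod z^4 + z + 1).
Reduced: z^3 + 1.

0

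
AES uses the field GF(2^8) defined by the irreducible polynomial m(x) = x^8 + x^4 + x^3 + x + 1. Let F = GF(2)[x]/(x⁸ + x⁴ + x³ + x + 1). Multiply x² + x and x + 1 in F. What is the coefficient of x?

1

Multiply in GF(2)[x]: (x² + x)·(x + 1) = x³ + x.
Reduced: x³ + x.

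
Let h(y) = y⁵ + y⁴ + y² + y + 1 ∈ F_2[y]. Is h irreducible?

Yes

Check for roots in F_2: h(0) = 1; h(1) = 1.
No roots, so no linear factors.
Monic irreducibles of degree 2 over GF(2): y² + y + 1.
None of them divide h (all give nonzero remainder).
No irreducible factor of degree ≤ 2 exists, so h is irreducible over GF(2).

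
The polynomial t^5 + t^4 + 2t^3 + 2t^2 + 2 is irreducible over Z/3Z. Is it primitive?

No

Write f(t) = t^5 + t^4 + 2t^3 + 2t^2 + 2.
|GF(3^5)^×| = 3^5 − 1 = 242. Prime factorization: 242 = 2·11^2.
f is primitive ⇔ t has order 242 in GF(3)[t]/(f), i.e. t^(242/q) ≠ 1 for each prime q | 242.
t^(121) mod f = 1
t^(22) mod f = t^4 + 2t^3 + t^2 + 1.
Since t^(121) = 1, the order of t divides 121 < 242; not primitive.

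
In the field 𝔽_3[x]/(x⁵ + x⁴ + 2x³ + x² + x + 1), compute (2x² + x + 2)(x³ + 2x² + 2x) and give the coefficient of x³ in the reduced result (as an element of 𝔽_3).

Multiply in 𝔽_3[x]: (2x² + x + 2)·(x³ + 2x² + 2x) = 2x⁵ + 2x⁴ + 2x³ + x.
Reduce using x⁵ ≡ 2x⁴ + x³ + 2x² + 2x + 2 (mod x⁵ + x⁴ + 2x³ + x² + x + 1).
Reduced: x³ + x² + 2x + 1.

1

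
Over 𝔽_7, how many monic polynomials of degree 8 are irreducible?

Gauss's count: N_{7}(8) = (1/8) Σ_{d|8} μ(8/d)·7^d.
Divisors of 8: 1, 2, 4, 8; μ(8/d) for each: 0, 0, -1, 1.
Σ = − 7^4 + 7^8 = 5762400.
N = 5762400/8 = 720300.

720300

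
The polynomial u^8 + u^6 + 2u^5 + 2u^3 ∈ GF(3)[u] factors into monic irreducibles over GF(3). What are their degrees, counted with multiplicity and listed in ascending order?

1, 1, 1, 1, 1, 1, 2

Write h(u) = u^8 + u^6 + 2u^5 + 2u^3.
Roots in GF(3): h(0) = 0 → root; h(1) = 0 → root; h(2) = 1.
Linear factors from roots: (u), (u + 2).
Complete factorization: h(u) = (u)^3·(u + 2)^3·(u^2 + 1).
Factor degrees with multiplicity: 1 + 1 + 1 + 1 + 1 + 1 + 2 = 8.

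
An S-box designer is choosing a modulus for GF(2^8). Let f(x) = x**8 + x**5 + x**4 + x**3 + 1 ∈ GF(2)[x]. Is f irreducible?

Yes

Check for roots in GF(2): f(0) = 1; f(1) = 1.
No roots, so no linear factors.
Monic irreducibles of degree 2 over GF(2): x**2 + x + 1.
None of them divide f (all give nonzero remainder).
Monic irreducibles of degree 3 over GF(2): x**3 + x + 1, x**3 + x**2 + 1.
None of them divide f (all give nonzero remainder).
Monic irreducibles of degree 4 over GF(2): x**4 + x + 1, x**4 + x**3 + 1, x**4 + x**3 + x**2 + x + 1.
None of them divide f (all give nonzero remainder).
No irreducible factor of degree ≤ 4 exists, so f is irreducible over GF(2).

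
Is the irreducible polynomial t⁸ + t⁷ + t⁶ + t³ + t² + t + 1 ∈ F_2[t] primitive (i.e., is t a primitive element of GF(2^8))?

Yes

Write f(t) = t⁸ + t⁷ + t⁶ + t³ + t² + t + 1.
|GF(2^8)^×| = 2^8 − 1 = 255. Prime factorization: 255 = 3·5·17.
f is primitive ⇔ t has order 255 in GF(2)[t]/(f), i.e. t^(255/q) ≠ 1 for each prime q | 255.
t^(85) mod f = t⁵ + t⁴ + t³ + t² + 1.
t^(51) mod f = t⁶ + t³.
t^(15) mod f = t⁵ + t⁴ + t³ + t + 1.
None equal 1, so t has full order 255; f is primitive.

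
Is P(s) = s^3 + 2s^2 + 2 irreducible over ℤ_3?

Check for roots in ℤ_3: P(0) = 2; P(1) = 2; P(2) = 0 → root.
P(2) = 0, so (s − 2) divides P(s); P is reducible.

No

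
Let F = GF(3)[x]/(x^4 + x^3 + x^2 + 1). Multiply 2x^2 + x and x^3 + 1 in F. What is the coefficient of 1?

Multiply in GF(3)[x]: (2x^2 + x)·(x^3 + 1) = 2x^5 + x^4 + 2x^2 + x.
Reduce using x^4 ≡ 2x^3 + 2x^2 + 2 (mod x^4 + x^3 + x^2 + 1).
Reduced: 2x^3 + 2x + 1.

1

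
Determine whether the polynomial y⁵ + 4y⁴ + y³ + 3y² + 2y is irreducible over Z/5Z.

Write f(y) = y⁵ + 4y⁴ + y³ + 3y² + 2y.
Check for roots in Z/5Z: f(0) = 0 → root; f(1) = 1; f(2) = 0 → root; f(3) = 2; f(4) = 3.
f(0) = 0, so (y) divides f(y); f is reducible.

No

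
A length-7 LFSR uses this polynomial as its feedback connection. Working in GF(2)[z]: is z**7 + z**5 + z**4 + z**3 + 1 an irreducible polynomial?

Write g(z) = z**7 + z**5 + z**4 + z**3 + 1.
Check for roots in GF(2): g(0) = 1; g(1) = 1.
No roots, so no linear factors.
Monic irreducibles of degree 2 over GF(2): z**2 + z + 1.
None of them divide g (all give nonzero remainder).
Monic irreducibles of degree 3 over GF(2): z**3 + z + 1, z**3 + z**2 + 1.
None of them divide g (all give nonzero remainder).
No irreducible factor of degree ≤ 3 exists, so g is irreducible over GF(2).

Yes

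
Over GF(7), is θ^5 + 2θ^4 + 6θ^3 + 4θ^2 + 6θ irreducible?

Write P(θ) = θ^5 + 2θ^4 + 6θ^3 + 4θ^2 + 6θ.
Check for roots in GF(7): P(0) = 0 → root; P(1) = 5; P(2) = 0 → root; P(3) = 5; P(4) = 6; P(5) = 5; P(6) = 0 → root.
P(0) = 0, so (θ) divides P(θ); P is reducible.

No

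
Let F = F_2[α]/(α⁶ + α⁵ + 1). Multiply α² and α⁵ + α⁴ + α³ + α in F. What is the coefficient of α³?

1

Multiply in F_2[α]: (α²)·(α⁵ + α⁴ + α³ + α) = α⁷ + α⁶ + α⁵ + α³.
Reduce using α⁶ ≡ α⁵ + 1 (mod α⁶ + α⁵ + 1).
Reduced: α⁵ + α³ + α.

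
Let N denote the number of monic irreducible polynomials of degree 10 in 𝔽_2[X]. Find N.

99

Gauss's count: N_{2}(10) = (1/10) Σ_{d|10} μ(10/d)·2^d.
Divisors of 10: 1, 2, 5, 10; μ(10/d) for each: 1, -1, -1, 1.
Σ = 2^1 − 2^2 − 2^5 + 2^10 = 990.
N = 990/10 = 99.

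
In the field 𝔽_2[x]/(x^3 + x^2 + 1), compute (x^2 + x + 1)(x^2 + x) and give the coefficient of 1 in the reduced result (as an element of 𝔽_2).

1

Multiply in 𝔽_2[x]: (x^2 + x + 1)·(x^2 + x) = x^4 + x.
Reduce using x^3 ≡ x^2 + 1 (mod x^3 + x^2 + 1).
Reduced: x^2 + 1.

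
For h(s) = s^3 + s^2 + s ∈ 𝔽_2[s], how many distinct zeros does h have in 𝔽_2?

1

Evaluate at each of the 2 elements of 𝔽_2:
h(0) = 0 → root; h(1) = 1.
Roots: {0}.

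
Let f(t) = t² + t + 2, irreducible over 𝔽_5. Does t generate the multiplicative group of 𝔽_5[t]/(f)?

Yes

|GF(5^2)^×| = 5^2 − 1 = 24. Prime factorization: 24 = 2^3·3.
f is primitive ⇔ t has order 24 in GF(5)[t]/(f), i.e. t^(24/q) ≠ 1 for each prime q | 24.
t^(12) mod f = 4.
t^(8) mod f = 3t + 1.
None equal 1, so t has full order 24; f is primitive.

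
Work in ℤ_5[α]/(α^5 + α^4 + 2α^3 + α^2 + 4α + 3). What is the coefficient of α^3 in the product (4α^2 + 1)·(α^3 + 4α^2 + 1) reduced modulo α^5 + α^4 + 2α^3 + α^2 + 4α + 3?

3

Multiply in ℤ_5[α]: (4α^2 + 1)·(α^3 + 4α^2 + 1) = 4α^5 + α^4 + α^3 + 3α^2 + 1.
Reduce using α^5 ≡ 4α^4 + 3α^3 + 4α^2 + α + 2 (mod α^5 + α^4 + 2α^3 + α^2 + 4α + 3).
Reduced: 2α^4 + 3α^3 + 4α^2 + 4α + 4.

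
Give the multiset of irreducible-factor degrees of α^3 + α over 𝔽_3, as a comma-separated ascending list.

Write f(α) = α^3 + α.
Roots in 𝔽_3: f(0) = 0 → root; f(1) = 2; f(2) = 1.
Linear factors from roots: (α).
Complete factorization: f(α) = (α)·(α^2 + 1).
Factor degrees with multiplicity: 1 + 2 = 3.

1, 2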